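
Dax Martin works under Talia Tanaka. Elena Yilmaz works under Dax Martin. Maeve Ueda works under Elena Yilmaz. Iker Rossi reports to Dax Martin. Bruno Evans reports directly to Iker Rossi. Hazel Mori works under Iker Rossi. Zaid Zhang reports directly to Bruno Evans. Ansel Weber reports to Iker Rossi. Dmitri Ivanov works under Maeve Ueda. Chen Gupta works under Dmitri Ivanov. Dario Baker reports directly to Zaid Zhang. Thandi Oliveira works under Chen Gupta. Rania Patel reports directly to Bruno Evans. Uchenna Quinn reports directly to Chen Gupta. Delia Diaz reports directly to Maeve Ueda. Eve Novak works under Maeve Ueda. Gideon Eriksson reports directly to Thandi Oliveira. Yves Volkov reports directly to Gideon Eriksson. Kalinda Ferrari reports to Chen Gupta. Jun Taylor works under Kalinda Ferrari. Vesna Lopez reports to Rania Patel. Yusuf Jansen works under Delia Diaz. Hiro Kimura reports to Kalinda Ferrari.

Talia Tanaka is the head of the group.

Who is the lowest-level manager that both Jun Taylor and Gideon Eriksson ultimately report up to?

Jun Taylor's chain of managers is Kalinda Ferrari, Chen Gupta, Dmitri Ivanov, Maeve Ueda, Elena Yilmaz, Dax Martin, Talia Tanaka. Gideon Eriksson's chain of managers is Thandi Oliveira, Chen Gupta, Dmitri Ivanov, Maeve Ueda, Elena Yilmaz, Dax Martin, Talia Tanaka. The first manager that appears in both chains is Chen Gupta.

Chen Gupta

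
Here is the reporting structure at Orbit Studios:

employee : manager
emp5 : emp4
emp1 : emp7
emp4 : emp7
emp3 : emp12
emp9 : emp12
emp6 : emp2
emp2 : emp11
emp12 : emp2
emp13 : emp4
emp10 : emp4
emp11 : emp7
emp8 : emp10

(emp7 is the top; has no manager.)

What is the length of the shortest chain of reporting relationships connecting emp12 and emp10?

5

emp12 is 3 levels below emp7, and emp10 is 2 levels below emp7 (their lowest common manager). The shortest path runs up from emp12 to emp7 and back down to emp10: 3 + 2 = 5 links.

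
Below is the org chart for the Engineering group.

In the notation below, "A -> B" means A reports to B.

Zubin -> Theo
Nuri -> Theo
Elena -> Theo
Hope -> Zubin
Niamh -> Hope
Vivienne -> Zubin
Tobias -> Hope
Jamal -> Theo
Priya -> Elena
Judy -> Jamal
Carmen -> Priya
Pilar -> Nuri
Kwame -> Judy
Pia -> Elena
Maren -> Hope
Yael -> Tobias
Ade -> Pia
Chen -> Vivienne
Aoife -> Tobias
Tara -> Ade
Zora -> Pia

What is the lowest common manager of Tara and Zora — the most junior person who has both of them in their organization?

Tara's chain of managers is Ade, Pia, Elena, Theo. Zora's chain of managers is Pia, Elena, Theo. The first manager that appears in both chains is Pia.

Pia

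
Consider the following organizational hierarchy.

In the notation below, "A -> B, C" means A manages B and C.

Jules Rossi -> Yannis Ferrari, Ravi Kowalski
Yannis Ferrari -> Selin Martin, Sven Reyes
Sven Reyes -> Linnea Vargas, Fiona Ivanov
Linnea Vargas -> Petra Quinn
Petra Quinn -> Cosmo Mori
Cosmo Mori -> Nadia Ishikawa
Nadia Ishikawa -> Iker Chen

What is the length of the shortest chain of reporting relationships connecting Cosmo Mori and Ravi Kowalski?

6

Cosmo Mori is 5 levels below Jules Rossi, and Ravi Kowalski is 1 level below Jules Rossi (their lowest common manager). The shortest path runs up from Cosmo Mori to Jules Rossi and back down to Ravi Kowalski: 5 + 1 = 6 links.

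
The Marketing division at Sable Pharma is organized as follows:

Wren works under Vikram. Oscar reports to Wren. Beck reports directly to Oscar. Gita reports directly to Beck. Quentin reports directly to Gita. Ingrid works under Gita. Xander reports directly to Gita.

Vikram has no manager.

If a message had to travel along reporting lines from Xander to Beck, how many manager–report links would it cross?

Xander is in Beck's organization: the chain from Xander up to Beck is Xander → Gita → Beck, which is 2 links.

2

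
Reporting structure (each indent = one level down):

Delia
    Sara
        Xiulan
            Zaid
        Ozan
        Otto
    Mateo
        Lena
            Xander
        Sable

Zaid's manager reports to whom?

Sara

Zaid reports to Xiulan, and Xiulan reports to Sara. So Zaid's skip-level manager is Sara.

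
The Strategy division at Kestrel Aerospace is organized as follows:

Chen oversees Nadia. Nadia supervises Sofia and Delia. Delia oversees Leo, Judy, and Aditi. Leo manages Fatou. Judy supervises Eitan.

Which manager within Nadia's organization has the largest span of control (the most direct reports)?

Direct-report counts within Nadia's organization: Nadia has 2; Delia has 3; Judy has 1; Leo has 1. The largest is 3, held by Delia.

Delia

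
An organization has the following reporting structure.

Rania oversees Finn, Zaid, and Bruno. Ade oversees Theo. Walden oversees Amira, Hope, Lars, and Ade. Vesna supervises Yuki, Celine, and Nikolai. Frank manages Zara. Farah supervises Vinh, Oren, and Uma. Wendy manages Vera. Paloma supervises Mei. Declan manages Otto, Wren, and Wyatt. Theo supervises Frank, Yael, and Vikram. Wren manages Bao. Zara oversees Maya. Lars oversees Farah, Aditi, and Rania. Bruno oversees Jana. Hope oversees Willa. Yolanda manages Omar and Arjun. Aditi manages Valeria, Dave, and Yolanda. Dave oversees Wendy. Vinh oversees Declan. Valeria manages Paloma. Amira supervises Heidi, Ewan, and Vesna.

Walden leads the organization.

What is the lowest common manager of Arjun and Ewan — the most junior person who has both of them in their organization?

Walden

Arjun's chain of managers is Yolanda, Aditi, Lars, Walden. Ewan's chain of managers is Amira, Walden. The first manager that appears in both chains is Walden.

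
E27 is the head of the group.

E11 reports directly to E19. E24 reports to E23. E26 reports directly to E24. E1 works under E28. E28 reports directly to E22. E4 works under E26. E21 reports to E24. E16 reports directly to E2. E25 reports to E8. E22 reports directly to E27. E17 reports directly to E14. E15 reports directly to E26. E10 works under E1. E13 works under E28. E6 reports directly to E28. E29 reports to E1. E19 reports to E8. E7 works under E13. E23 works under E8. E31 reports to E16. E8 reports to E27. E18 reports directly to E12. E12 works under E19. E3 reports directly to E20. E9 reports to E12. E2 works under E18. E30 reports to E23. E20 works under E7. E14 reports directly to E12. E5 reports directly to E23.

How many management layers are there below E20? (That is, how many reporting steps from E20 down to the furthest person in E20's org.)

The longest chain under E20 runs E20 → E3, which is 1 level below E20.

1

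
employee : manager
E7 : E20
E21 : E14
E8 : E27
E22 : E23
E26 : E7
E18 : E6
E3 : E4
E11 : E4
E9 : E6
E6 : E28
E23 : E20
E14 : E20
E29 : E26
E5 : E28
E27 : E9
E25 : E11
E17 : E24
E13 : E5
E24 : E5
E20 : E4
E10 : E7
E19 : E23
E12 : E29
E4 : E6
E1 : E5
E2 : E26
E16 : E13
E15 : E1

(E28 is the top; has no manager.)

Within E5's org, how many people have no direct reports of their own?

3

The people in E5's organization with no one reporting to them are E15, E17, E16. That is 3.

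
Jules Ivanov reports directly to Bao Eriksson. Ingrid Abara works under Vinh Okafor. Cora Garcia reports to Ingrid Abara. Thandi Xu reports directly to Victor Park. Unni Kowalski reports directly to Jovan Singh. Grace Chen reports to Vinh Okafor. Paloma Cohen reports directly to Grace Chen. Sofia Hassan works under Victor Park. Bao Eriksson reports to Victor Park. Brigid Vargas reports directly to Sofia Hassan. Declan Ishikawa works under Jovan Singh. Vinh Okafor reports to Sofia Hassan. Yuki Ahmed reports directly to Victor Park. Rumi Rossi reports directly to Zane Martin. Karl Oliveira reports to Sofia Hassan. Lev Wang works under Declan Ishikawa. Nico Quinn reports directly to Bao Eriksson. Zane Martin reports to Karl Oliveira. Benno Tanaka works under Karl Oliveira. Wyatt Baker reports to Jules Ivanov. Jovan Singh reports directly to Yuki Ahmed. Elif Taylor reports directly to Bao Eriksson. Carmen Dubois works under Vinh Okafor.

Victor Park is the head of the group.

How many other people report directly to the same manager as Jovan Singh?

Jovan Singh reports to Yuki Ahmed, and Yuki Ahmed has no other direct reports. Jovan Singh has 0 peers.

0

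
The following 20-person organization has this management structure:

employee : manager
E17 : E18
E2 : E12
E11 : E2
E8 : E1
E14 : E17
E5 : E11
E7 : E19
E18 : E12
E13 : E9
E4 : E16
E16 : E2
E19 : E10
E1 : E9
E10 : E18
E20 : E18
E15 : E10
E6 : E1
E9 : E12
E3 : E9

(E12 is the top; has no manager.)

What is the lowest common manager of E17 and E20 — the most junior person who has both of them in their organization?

E17's chain of managers is E18, E12. E20's chain of managers is E18, E12. The first manager that appears in both chains is E18.

E18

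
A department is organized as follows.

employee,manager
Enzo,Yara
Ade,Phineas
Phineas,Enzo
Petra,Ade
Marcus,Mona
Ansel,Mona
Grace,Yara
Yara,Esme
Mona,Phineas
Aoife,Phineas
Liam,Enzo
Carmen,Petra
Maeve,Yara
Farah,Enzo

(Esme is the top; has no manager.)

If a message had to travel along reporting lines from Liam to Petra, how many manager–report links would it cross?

4

Liam is 1 level below Enzo, and Petra is 3 levels below Enzo (their lowest common manager). The shortest path runs up from Liam to Enzo and back down to Petra: 1 + 3 = 4 links.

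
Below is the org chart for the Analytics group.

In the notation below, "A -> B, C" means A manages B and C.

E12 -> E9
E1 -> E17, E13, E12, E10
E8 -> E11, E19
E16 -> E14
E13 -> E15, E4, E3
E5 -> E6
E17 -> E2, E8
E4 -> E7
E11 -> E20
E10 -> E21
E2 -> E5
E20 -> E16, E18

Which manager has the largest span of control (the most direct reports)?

Direct-report counts: E1 has 4; E10 has 1; E12 has 1; E13 has 3; E4 has 1; E17 has 2; E8 has 2; E11 has 1; E20 has 2; E16 has 1; E2 has 1; E5 has 1. The largest is 4, held by E1.

E1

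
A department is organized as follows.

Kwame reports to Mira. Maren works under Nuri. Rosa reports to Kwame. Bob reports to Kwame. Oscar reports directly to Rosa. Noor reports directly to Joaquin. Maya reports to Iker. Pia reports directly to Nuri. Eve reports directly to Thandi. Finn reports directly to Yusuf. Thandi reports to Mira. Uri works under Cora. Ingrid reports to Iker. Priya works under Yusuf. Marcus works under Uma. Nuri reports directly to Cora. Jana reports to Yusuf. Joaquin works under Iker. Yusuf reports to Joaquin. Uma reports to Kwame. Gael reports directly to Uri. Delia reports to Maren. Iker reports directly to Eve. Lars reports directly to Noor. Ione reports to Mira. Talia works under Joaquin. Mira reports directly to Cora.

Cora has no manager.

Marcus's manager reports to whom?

Marcus reports to Uma, and Uma reports to Kwame. So Marcus's skip-level manager is Kwame.

Kwame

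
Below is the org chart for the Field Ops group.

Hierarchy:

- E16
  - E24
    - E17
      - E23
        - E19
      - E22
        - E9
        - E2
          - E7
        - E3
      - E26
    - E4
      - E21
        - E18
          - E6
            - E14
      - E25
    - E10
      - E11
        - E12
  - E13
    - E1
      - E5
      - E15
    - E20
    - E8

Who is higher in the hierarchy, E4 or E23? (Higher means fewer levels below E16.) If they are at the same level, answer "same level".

E4

E4 is 2 levels below E16; E23 is 3. E4 is higher.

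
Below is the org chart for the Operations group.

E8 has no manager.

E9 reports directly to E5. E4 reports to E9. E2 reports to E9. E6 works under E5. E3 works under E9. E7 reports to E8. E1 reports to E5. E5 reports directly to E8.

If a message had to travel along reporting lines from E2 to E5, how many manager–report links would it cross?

E2 is in E5's organization: the chain from E2 up to E5 is E2 → E9 → E5, which is 2 links.

2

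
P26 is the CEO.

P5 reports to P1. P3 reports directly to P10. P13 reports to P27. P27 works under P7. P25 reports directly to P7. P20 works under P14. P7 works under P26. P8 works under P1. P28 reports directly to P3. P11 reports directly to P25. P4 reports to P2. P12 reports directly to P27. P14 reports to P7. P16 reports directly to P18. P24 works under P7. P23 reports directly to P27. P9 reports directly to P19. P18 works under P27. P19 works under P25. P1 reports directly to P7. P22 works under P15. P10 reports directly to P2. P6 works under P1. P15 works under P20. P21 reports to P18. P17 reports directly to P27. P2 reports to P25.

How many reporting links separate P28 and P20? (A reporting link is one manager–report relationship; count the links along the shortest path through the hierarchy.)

P28 is 5 levels below P7, and P20 is 2 levels below P7 (their lowest common manager). The shortest path runs up from P28 to P7 and back down to P20: 5 + 2 = 7 links.

7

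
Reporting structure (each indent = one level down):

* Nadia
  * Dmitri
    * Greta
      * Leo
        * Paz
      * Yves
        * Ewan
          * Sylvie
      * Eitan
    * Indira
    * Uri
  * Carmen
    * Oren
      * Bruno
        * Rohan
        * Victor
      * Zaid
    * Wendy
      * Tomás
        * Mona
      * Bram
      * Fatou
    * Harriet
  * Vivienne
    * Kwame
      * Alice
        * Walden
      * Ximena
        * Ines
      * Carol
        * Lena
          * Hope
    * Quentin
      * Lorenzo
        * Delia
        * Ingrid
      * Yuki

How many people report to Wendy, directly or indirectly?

Wendy directly manages Tomás, Bram, Fatou. Under Tomás: Mona (1). Bram has no reports. Fatou has no reports. So Wendy's organization is 3 direct reports plus everyone under them: 2 + 1 + 1 = 4.

4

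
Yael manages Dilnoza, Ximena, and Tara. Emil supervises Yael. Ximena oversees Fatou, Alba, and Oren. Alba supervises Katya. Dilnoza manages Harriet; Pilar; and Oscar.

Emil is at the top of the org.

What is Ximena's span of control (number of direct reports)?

Ximena directly manages Fatou, Alba, Oren. That is 3 direct reports.

3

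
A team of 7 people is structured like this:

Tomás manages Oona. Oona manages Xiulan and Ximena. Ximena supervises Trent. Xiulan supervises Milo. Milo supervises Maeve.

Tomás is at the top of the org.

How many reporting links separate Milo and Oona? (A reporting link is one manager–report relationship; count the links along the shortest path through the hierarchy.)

2

Milo is in Oona's organization: the chain from Milo up to Oona is Milo → Xiulan → Oona, which is 2 links.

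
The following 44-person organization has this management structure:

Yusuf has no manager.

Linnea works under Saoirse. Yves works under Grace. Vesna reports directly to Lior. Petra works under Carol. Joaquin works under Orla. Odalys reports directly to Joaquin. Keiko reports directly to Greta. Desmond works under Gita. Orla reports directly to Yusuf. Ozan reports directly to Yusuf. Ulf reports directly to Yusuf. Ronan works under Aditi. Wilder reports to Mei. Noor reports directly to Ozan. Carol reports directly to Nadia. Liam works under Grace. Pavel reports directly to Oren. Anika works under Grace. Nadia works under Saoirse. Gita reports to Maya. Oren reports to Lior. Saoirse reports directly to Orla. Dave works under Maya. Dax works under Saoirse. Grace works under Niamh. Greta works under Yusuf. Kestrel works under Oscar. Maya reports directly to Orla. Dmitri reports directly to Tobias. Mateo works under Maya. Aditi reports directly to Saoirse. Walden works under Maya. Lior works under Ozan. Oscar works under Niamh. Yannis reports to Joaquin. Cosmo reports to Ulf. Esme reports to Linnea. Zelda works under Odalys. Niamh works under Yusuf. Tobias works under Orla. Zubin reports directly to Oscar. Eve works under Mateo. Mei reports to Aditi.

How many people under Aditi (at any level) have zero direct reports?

2

The people in Aditi's organization with no one reporting to them are Ronan, Wilder. That is 2.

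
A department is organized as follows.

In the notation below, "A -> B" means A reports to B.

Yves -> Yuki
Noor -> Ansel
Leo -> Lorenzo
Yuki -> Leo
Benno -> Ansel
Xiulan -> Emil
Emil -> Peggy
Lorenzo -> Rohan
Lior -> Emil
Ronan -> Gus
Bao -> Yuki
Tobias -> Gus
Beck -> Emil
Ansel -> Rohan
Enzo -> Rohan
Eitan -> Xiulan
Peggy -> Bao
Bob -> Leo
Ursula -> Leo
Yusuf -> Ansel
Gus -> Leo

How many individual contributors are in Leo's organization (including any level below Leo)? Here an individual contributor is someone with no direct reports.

8

The people in Leo's organization with no one reporting to them are Bob, Ursula, Ronan, Tobias, Yves, Beck, Lior, Eitan. That is 8.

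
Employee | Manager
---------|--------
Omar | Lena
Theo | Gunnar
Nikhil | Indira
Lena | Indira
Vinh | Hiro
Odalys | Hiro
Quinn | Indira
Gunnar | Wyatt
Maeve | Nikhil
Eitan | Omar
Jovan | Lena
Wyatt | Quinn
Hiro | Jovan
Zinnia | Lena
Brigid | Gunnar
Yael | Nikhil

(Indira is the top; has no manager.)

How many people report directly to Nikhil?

Nikhil directly manages Maeve, Yael. That is 2 direct reports.

2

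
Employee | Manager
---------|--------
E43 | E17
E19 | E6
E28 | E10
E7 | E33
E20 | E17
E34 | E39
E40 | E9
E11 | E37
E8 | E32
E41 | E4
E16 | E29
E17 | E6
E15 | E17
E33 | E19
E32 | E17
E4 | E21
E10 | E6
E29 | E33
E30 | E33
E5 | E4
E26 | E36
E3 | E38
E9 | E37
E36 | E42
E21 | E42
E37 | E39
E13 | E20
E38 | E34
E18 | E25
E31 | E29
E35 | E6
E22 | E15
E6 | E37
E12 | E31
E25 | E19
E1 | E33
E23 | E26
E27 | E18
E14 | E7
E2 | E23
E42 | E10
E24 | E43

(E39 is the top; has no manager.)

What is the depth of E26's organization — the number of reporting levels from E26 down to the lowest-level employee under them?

2

The longest chain under E26 runs E26 → E23 → E2, which is 2 levels below E26.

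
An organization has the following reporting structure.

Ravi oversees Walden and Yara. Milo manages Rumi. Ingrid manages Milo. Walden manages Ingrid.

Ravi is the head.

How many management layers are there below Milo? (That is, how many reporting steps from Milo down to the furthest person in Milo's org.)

The longest chain under Milo runs Milo → Rumi, which is 1 level below Milo.

1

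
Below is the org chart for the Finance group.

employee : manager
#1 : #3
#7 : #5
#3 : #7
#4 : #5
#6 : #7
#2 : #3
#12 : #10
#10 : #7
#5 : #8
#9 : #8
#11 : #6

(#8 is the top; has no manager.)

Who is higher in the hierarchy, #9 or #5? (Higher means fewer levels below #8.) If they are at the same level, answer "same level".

Both #9 and #5 are 1 level below #8.

same level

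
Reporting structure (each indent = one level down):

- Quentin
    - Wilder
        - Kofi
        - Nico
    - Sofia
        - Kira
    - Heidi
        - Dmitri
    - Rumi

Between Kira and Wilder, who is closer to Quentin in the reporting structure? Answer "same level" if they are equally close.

Wilder

Kira is 2 levels below Quentin; Wilder is 1. Wilder is higher.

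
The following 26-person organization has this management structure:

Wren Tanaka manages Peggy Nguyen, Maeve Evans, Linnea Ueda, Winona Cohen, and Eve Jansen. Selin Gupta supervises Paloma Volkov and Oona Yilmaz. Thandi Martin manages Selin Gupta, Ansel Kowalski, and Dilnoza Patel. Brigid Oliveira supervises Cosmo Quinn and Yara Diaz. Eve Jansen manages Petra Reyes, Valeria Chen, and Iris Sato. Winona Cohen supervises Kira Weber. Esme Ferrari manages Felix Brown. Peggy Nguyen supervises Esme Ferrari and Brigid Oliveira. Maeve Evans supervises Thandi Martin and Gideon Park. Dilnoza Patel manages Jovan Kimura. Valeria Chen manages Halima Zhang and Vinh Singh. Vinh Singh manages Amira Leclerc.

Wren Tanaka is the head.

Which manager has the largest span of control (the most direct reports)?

Wren Tanaka

Direct-report counts: Wren Tanaka has 5; Eve Jansen has 3; Valeria Chen has 2; Vinh Singh has 1; Winona Cohen has 1; Maeve Evans has 2; Thandi Martin has 3; Dilnoza Patel has 1; Selin Gupta has 2; Peggy Nguyen has 2; Brigid Oliveira has 2; Esme Ferrari has 1. The largest is 5, held by Wren Tanaka.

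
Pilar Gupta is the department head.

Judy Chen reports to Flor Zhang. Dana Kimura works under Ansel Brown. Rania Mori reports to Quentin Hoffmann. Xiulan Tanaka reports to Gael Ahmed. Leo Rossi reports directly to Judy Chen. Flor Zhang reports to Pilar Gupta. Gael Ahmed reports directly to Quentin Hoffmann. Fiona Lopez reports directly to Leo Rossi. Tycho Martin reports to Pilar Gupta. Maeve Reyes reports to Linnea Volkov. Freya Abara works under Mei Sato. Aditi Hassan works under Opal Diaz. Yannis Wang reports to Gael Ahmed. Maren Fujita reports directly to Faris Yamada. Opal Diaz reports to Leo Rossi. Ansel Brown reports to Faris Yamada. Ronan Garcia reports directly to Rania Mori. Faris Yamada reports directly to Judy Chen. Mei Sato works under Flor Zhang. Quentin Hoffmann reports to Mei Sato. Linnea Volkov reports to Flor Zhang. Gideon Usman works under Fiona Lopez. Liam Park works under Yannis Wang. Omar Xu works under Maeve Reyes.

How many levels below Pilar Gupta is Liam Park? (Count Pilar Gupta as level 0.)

6

Chain from Liam Park up to Pilar Gupta: Liam Park → Yannis Wang → Gael Ahmed → Quentin Hoffmann → Mei Sato → Flor Zhang → Pilar Gupta. That is 6 steps up, so Liam Park is 6 levels below Pilar Gupta.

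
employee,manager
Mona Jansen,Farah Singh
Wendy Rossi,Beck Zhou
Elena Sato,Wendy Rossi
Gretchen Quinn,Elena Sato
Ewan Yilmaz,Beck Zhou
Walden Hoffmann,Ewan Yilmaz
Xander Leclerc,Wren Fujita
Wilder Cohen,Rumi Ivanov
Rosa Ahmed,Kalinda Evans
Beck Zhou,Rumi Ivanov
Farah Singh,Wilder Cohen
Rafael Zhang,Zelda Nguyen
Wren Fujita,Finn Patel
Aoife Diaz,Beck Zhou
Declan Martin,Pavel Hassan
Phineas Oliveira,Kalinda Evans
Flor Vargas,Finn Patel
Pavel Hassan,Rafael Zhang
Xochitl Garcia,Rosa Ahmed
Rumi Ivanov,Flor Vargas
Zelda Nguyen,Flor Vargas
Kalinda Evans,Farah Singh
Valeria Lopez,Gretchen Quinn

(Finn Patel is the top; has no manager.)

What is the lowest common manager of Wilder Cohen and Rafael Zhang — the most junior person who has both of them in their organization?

Flor Vargas

Wilder Cohen's chain of managers is Rumi Ivanov, Flor Vargas, Finn Patel. Rafael Zhang's chain of managers is Zelda Nguyen, Flor Vargas, Finn Patel. The first manager that appears in both chains is Flor Vargas.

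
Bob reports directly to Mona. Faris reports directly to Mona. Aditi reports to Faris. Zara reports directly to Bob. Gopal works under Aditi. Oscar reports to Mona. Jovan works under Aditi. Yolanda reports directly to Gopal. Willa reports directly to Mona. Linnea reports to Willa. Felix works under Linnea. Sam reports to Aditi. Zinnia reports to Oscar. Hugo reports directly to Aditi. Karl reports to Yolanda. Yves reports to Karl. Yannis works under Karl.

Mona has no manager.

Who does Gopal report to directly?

Aditi

Gopal reports directly to Aditi.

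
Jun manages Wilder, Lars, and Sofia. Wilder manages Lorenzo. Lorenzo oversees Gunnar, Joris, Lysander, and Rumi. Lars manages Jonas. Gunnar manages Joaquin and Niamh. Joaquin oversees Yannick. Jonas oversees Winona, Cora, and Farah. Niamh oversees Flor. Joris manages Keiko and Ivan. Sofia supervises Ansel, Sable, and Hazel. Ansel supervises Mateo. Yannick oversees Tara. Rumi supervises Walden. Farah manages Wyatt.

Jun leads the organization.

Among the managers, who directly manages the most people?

Lorenzo

Direct-report counts: Jun has 3; Sofia has 3; Ansel has 1; Lars has 1; Jonas has 3; Farah has 1; Wilder has 1; Lorenzo has 4; Rumi has 1; Joris has 2; Gunnar has 2; Niamh has 1; Joaquin has 1; Yannick has 1. The largest is 4, held by Lorenzo.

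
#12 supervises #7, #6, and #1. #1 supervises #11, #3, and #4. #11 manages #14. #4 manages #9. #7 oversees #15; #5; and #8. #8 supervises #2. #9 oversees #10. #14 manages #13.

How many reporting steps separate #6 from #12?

Chain from #6 up to #12: #6 → #12. That is 1 step up, so #6 is 1 level below #12.

1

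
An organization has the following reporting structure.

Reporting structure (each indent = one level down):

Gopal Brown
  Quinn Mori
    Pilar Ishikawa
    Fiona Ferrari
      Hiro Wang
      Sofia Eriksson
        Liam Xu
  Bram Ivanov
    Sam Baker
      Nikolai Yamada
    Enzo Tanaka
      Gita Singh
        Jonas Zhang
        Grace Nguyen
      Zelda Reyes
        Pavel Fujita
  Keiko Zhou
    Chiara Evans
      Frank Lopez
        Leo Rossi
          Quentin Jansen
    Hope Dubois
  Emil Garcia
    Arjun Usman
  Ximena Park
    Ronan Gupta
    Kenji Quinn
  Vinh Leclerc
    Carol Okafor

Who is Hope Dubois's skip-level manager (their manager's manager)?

Gopal Brown

Hope Dubois reports to Keiko Zhou, and Keiko Zhou reports to Gopal Brown. So Hope Dubois's skip-level manager is Gopal Brown.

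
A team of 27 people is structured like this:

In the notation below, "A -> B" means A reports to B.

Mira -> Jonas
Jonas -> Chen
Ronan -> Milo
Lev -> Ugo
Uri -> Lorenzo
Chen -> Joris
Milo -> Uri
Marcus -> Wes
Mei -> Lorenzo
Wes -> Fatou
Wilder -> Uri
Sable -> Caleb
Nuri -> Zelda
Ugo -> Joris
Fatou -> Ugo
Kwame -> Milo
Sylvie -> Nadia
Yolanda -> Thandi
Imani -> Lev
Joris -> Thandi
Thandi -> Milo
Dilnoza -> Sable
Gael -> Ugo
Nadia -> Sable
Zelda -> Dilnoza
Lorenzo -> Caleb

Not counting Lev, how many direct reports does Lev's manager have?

2

Lev reports to Ugo. Ugo's other direct reports are Fatou, Gael — 2 peers.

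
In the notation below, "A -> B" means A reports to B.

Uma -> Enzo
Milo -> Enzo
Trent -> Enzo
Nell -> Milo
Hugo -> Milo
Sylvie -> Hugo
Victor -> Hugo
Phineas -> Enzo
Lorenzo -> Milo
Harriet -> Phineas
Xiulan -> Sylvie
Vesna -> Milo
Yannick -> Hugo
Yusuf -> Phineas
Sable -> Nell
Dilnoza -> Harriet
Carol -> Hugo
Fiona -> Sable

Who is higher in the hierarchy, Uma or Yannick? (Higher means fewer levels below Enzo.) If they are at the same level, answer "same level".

Uma is 1 level below Enzo; Yannick is 3. Uma is higher.

Uma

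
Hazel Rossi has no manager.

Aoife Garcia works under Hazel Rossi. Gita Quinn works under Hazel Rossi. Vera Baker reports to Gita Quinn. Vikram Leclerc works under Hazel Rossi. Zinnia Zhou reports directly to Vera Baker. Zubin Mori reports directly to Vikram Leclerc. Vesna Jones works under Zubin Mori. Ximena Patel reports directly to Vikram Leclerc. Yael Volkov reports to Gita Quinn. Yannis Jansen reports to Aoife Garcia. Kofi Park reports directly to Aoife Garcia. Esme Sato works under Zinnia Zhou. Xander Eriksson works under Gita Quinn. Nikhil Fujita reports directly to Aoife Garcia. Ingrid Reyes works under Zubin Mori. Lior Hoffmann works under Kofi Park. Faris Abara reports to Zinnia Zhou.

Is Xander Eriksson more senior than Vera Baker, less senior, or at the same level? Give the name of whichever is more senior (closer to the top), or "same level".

same level

Both Xander Eriksson and Vera Baker are 2 levels below Hazel Rossi.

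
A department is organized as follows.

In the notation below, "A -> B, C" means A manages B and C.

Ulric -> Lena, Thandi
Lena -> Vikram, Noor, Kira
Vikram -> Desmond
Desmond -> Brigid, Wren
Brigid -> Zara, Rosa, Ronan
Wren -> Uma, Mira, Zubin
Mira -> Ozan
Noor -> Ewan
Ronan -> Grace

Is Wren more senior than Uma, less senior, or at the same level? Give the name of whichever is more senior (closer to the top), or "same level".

Wren is 4 levels below Ulric; Uma is 5. Wren is higher.

Wren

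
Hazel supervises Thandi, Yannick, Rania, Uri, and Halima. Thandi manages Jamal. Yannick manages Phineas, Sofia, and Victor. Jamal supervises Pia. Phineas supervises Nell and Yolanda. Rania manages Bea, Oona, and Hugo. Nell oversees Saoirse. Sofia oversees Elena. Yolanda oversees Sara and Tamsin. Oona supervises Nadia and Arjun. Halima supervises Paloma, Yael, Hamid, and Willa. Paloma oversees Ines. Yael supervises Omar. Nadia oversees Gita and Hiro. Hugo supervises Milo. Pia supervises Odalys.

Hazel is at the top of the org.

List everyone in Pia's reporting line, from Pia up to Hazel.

Pia reports to Jamal. Jamal reports to Thandi. Thandi reports to Hazel. Hazel is at the top.

Pia -> Jamal -> Thandi -> Hazel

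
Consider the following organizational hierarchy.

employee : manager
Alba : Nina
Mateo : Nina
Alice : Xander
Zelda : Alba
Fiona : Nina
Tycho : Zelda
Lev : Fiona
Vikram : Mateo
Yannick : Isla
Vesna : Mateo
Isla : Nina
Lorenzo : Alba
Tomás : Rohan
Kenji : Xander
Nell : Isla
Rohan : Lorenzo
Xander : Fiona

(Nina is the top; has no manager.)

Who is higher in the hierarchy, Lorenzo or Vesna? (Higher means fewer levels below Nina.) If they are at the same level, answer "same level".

Both Lorenzo and Vesna are 2 levels below Nina.

same level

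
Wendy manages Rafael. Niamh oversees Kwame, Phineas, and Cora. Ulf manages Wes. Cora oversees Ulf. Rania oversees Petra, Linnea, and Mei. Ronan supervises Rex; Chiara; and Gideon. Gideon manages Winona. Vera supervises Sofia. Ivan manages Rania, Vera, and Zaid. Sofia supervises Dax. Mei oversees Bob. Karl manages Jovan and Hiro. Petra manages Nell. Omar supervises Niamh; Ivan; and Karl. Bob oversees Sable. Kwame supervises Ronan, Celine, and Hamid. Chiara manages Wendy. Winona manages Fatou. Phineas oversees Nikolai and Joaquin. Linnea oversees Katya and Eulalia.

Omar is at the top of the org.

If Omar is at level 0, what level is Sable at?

5

Chain from Sable up to Omar: Sable → Bob → Mei → Rania → Ivan → Omar. That is 5 steps up, so Sable is 5 levels below Omar.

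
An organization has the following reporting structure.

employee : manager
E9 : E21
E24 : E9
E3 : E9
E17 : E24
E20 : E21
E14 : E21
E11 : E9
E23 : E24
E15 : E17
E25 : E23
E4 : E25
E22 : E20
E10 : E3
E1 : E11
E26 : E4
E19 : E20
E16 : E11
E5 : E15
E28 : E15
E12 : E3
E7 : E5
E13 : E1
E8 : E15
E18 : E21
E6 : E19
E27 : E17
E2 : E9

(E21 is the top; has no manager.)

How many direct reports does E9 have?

E9 directly manages E24, E3, E11, E2. That is 4 direct reports.

4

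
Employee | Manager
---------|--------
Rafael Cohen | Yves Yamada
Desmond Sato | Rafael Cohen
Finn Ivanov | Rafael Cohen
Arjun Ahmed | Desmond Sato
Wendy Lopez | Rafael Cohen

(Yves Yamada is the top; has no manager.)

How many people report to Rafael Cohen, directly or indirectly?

Rafael Cohen directly manages Desmond Sato, Finn Ivanov, Wendy Lopez. Under Desmond Sato: Arjun Ahmed (1). Finn Ivanov has no reports. Wendy Lopez has no reports. So Rafael Cohen's organization is 3 direct reports plus everyone under them: 2 + 1 + 1 = 4.

4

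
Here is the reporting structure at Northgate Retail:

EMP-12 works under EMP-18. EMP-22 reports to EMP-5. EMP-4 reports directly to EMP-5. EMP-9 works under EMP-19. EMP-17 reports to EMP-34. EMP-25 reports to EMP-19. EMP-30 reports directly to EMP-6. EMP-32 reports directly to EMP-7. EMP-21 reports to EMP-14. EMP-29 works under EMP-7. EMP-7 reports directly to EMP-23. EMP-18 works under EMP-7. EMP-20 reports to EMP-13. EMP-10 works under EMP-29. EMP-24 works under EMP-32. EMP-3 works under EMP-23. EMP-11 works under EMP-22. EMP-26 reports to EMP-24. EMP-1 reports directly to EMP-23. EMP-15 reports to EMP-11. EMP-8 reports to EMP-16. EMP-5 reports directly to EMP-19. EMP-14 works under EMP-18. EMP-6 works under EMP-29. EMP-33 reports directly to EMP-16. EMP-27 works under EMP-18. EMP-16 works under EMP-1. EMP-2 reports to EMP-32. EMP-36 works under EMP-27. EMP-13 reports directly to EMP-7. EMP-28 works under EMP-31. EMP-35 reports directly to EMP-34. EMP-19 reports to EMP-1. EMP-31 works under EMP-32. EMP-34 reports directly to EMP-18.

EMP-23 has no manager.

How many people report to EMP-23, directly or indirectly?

EMP-23 directly manages EMP-1, EMP-7, EMP-3. Under EMP-1: EMP-19, EMP-25, EMP-9, EMP-5, EMP-22, EMP-11, EMP-15, EMP-4, EMP-16, EMP-33, EMP-8 (11). Under EMP-7: EMP-13, EMP-20, EMP-18, EMP-12, EMP-34, EMP-17, EMP-35, EMP-14, EMP-21, EMP-27, EMP-36, EMP-32, EMP-2, EMP-24, EMP-26, EMP-31, EMP-28, EMP-29, EMP-6, EMP-30, EMP-10 (21). EMP-3 has no reports. So EMP-23's organization is 3 direct reports plus everyone under them: 12 + 22 + 1 = 35.

35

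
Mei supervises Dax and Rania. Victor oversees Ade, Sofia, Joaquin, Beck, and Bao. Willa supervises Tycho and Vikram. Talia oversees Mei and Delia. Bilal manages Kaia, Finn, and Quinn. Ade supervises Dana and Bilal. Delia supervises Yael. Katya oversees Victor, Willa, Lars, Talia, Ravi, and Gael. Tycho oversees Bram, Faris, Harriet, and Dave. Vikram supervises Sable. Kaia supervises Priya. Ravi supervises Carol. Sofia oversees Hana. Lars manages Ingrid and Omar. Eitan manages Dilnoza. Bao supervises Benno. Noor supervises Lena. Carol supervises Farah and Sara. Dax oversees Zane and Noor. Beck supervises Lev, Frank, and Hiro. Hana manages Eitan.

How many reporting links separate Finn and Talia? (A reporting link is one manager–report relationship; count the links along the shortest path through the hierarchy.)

5

Finn is 4 levels below Katya, and Talia is 1 level below Katya (their lowest common manager). The shortest path runs up from Finn to Katya and back down to Talia: 4 + 1 = 5 links.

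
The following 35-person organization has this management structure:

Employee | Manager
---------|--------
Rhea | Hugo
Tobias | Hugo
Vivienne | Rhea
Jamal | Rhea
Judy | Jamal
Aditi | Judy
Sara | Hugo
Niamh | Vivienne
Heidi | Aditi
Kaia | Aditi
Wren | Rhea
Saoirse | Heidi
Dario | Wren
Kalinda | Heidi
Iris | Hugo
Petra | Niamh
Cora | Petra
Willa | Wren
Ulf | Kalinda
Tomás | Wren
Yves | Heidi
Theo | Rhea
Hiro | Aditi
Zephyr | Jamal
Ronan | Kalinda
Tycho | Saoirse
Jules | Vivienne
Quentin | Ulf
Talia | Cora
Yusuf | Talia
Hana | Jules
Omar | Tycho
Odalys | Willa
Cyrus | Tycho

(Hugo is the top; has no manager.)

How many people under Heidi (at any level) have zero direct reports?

The people in Heidi's organization with no one reporting to them are Yves, Ronan, Quentin, Cyrus, Omar. That is 5.

5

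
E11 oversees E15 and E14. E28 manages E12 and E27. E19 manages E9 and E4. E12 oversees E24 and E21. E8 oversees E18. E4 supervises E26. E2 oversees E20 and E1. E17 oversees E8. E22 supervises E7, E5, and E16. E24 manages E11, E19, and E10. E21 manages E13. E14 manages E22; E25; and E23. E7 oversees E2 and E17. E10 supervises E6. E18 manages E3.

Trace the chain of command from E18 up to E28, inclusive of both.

E18 -> E8 -> E17 -> E7 -> E22 -> E14 -> E11 -> E24 -> E12 -> E28

E18 reports to E8. E8 reports to E17. E17 reports to E7. E7 reports to E22. E22 reports to E14. E14 reports to E11. E11 reports to E24. E24 reports to E12. E12 reports to E28. E28 is at the top.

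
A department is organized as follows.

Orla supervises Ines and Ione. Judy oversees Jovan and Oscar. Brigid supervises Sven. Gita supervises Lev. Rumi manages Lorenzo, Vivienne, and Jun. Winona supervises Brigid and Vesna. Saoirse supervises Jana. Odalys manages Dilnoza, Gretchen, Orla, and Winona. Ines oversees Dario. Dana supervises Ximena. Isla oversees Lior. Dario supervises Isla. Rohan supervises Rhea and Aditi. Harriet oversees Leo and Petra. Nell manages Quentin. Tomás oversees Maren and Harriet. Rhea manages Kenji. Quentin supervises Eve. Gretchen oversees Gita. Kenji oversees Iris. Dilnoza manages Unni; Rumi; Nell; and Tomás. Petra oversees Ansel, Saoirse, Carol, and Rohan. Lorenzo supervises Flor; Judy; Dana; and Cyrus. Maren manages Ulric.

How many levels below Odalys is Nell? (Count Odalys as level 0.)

Chain from Nell up to Odalys: Nell → Dilnoza → Odalys. That is 2 steps up, so Nell is 2 levels below Odalys.

2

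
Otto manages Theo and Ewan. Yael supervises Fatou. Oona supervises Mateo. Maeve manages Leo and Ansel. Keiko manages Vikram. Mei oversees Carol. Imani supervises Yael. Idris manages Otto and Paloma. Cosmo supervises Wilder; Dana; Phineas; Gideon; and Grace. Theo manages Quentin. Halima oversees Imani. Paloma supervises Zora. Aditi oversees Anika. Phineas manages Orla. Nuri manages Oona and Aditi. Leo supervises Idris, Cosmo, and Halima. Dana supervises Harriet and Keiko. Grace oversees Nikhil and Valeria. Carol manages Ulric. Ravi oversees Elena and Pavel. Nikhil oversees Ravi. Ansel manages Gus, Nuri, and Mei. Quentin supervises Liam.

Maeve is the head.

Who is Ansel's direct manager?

Ansel reports directly to Maeve.

Maeve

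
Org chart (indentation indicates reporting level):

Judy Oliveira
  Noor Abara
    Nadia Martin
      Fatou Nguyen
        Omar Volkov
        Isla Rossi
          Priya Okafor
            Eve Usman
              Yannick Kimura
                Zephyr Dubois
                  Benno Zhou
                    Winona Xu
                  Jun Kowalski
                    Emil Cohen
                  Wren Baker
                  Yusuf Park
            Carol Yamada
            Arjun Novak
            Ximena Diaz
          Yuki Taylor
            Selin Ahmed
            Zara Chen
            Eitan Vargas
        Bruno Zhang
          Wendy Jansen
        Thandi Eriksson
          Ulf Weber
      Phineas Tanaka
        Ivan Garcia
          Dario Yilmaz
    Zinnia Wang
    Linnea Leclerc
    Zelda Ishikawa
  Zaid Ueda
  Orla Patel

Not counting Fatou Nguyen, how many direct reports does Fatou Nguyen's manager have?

Fatou Nguyen reports to Nadia Martin. Nadia Martin's other direct reports are Phineas Tanaka — 1 peer.

1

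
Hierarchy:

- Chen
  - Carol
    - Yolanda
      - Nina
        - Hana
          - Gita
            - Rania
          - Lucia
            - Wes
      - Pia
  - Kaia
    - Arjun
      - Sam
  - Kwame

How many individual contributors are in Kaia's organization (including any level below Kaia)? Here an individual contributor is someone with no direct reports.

1

The only person in Kaia's organization with no one reporting to them is Sam. That is 1.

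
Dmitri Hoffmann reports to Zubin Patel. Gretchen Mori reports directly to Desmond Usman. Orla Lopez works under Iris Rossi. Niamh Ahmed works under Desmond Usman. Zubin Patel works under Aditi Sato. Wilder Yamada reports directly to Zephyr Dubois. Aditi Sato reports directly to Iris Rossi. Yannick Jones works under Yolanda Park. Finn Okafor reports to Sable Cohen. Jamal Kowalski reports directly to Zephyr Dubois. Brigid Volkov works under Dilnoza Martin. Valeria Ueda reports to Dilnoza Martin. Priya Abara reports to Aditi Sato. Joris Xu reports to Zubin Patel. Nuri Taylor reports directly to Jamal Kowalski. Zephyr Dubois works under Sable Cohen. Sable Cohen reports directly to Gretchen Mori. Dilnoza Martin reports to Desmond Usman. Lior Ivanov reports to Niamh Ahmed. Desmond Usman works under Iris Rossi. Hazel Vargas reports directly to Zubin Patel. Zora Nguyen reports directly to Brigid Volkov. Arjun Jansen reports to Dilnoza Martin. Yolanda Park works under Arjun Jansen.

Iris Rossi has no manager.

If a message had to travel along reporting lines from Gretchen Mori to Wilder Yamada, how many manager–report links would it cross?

Wilder Yamada is in Gretchen Mori's organization: the chain from Wilder Yamada up to Gretchen Mori is Wilder Yamada → Zephyr Dubois → Sable Cohen → Gretchen Mori, which is 3 links.

3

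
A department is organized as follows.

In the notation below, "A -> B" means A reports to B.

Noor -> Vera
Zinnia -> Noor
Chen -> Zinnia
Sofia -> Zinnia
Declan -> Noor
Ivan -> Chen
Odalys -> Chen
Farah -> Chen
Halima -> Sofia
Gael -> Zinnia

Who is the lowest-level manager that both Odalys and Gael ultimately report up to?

Odalys's chain of managers is Chen, Zinnia, Noor, Vera. Gael's chain of managers is Zinnia, Noor, Vera. The first manager that appears in both chains is Zinnia.

Zinnia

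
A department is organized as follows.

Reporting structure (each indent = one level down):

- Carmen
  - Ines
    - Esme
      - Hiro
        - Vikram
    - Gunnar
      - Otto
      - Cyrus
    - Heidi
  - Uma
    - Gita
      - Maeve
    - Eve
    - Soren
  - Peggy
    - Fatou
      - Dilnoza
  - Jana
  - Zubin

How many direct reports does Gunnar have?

2

Gunnar directly manages Otto, Cyrus. That is 2 direct reports.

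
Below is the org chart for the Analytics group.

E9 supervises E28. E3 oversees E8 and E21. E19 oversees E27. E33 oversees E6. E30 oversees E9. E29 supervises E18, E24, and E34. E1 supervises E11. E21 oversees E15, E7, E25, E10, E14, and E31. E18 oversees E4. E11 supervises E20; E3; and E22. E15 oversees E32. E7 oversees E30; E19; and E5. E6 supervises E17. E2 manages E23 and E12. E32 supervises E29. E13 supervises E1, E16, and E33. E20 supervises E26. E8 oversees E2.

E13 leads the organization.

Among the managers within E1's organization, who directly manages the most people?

Direct-report counts within E1's organization: E1 has 1; E11 has 3; E3 has 2; E8 has 1; E2 has 2; E21 has 6; E7 has 3; E19 has 1; E30 has 1; E9 has 1; E15 has 1; E32 has 1; E29 has 3; E18 has 1; E20 has 1. The largest is 6, held by E21.

E21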